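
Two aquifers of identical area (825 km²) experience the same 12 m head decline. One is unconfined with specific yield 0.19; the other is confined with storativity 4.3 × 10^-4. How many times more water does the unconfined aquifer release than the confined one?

ΔV_u / ΔV_c ≈ 442

A = 825 km² = 8.25 × 10^8 m²
Unconfined: ΔV_u = Sy × A × Δh = 0.19 × 8.25 × 10^8 × 12 = 1.881 × 10^9 m³
Confined: ΔV_c = S × A × Δh = 4.3 × 10^-4 × 8.25 × 10^8 × 12 = 4.257 × 10^6 m³
Ratio = ΔV_u / ΔV_c = Sy / S = 0.19 / 4.3 × 10^-4 = 441.9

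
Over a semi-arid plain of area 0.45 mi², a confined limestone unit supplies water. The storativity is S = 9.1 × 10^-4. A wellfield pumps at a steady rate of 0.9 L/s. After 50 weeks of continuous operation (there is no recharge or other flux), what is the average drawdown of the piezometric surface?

A = 0.45 mi² = 1.165 × 10^6 m²
Q = 0.9 L/s = 77.76 m³/d
t = 50 weeks = 350 d
ΔV = Q × t = 77.76 m³/d × 350 d = 27220 m³
Δh = ΔV / (S × A) = 27220 / (9.1 × 10^-4 × 1.165 × 10^6) = 25.66 m

Δh ≈ 25.7 m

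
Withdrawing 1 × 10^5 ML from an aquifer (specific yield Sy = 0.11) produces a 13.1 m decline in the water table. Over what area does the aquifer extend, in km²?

A ≈ 69.4 km²

ΔV = 1 × 10^5 ML = 1 × 10^8 m³
A = ΔV / (Sy × Δh) = 1 × 10^8 / (0.11 × 13.1) = 6.94 × 10^7 m²
A = 6.94 × 10^7 m² = 69.4 km²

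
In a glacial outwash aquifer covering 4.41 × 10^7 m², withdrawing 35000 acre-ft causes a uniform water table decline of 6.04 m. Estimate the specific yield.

Sy ≈ 0.16

ΔV = 35000 acre-ft = 4.317 × 10^7 m³
Sy = ΔV / (A × Δh) = 4.317 × 10^7 m³ / (4.41 × 10^7 m² × 6.04 m) = 0.1621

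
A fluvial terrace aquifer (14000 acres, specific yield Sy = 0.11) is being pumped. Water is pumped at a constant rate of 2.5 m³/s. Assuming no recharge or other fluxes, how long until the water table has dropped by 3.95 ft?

t ≈ 34.7 days

A = 14000 acres = 5.666 × 10^7 m²
Δh = 3.95 ft = 1.204 m
ΔV = Sy × A × Δh = 0.11 × 5.666 × 10^7 × 1.204 = 7.503 × 10^6 m³
Q = 2.5 m³/s = 2.16 × 10^5 m³/d
t = ΔV / Q = 7.503 × 10^6 m³ / 2.16 × 10^5 m³/d = 34.74 d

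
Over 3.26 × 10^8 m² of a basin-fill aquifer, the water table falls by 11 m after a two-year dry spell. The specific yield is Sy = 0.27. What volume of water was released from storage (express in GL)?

ΔV = Sy × A × Δh = 0.27 × 3.26 × 10^8 m² × 11 m = 9.682 × 10^8 m³
ΔV = 9.682 × 10^8 m³ = 968.2 GL

ΔV ≈ 968 GL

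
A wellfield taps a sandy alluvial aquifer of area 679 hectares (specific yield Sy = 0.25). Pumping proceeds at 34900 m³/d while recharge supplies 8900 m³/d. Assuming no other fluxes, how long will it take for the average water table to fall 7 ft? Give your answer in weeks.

A = 679 hectares = 6.79 × 10^6 m²
Δh = 7 ft = 2.134 m
ΔV = Sy × A × Δh = 0.25 × 6.79 × 10^6 × 2.134 = 3.622 × 10^6 m³
Net withdrawal = 34900 − 8900 = 26000 m³/d
t = ΔV / Q = 3.622 × 10^6 m³ / 26000 m³/d = 139.3 d
t = 139.3 d ≈ 19.9 weeks

t ≈ 19.9 weeks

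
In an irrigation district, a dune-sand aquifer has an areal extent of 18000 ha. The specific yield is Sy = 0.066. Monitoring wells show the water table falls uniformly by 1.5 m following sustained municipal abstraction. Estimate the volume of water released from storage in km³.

ΔV ≈ 0.0178 km³

A = 18000 ha = 1.8 × 10^8 m²
ΔV = Sy × A × Δh = 0.066 × 1.8 × 10^8 m² × 1.5 m = 1.782 × 10^7 m³
ΔV = 1.782 × 10^7 m³ = 0.01782 km³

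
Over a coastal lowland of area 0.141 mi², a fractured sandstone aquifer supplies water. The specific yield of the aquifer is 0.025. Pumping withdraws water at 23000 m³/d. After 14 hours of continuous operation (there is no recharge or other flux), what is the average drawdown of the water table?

Δh ≈ 1.47 m

A = 0.141 mi² = 3.652 × 10^5 m²
t = 14 hours = 0.5833 d
ΔV = Q × t = 23000 m³/d × 0.5833 d = 13420 m³
Δh = ΔV / (Sy × A) = 13420 / (0.025 × 3.652 × 10^5) = 1.47 m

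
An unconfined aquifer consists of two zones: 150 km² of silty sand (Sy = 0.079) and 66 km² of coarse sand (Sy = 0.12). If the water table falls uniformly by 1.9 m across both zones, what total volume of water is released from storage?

ΔV ≈ 3.76 × 10^7 m³

A₁ = 150 km² = 1.5 × 10^8 m²; A₂ = 66 km² = 6.6 × 10^7 m²
ΔV₁ = 0.079 × 1.5 × 10^8 × 1.9 = 2.252 × 10^7 m³
ΔV₂ = 0.12 × 6.6 × 10^7 × 1.9 = 1.505 × 10^7 m³
ΔV = ΔV₁ + ΔV₂ = 3.756 × 10^7 m³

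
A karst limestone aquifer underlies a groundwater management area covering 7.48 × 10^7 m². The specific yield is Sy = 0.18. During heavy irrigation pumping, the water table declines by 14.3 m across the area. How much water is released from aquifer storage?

ΔV ≈ 1.93 × 10^8 m³

ΔV = Sy × A × Δh = 0.18 × 7.48 × 10^7 m² × 14.3 m = 1.925 × 10^8 m³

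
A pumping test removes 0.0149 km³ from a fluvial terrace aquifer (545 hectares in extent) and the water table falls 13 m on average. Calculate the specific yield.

A = 545 hectares = 5.45 × 10^6 m²
ΔV = 0.0149 km³ = 1.49 × 10^7 m³
Sy = ΔV / (A × Δh) = 1.49 × 10^7 m³ / (5.45 × 10^6 m² × 13 m) = 0.2103

Sy ≈ 0.21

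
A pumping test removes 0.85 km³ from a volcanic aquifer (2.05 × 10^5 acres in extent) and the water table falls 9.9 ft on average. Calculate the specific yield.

A = 2.05 × 10^5 acres = 8.296 × 10^8 m²
Δh = 9.9 ft = 3.018 m
ΔV = 0.85 km³ = 8.5 × 10^8 m³
Sy = ΔV / (A × Δh) = 8.5 × 10^8 m³ / (8.296 × 10^8 m² × 3.018 m) = 0.3395

Sy ≈ 0.34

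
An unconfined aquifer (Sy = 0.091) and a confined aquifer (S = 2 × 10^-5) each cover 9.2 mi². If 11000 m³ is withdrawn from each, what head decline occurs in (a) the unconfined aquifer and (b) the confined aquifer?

A = 9.2 mi² = 2.383 × 10^7 m²
Unconfined: Δh_u = ΔV/(Sy·A) = 11000/(0.091 × 2.383 × 10^7) = 0.005073 m
Confined: Δh_c = ΔV/(S·A) = 11000/(2 × 10^-5 × 2.383 × 10^7) = 23.08 m

Δh_u ≈ 0.00507 m; Δh_c ≈ 23.1 m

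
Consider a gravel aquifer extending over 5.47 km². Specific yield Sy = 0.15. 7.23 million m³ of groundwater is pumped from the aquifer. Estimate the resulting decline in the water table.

A = 5.47 km² = 5.47 × 10^6 m²
ΔV = 7.23 million m³ = 7.23 × 10^6 m³
Δh = ΔV / (Sy × A) = 7.23 × 10^6 m³ / (0.15 × 5.47 × 10^6 m²) = 8.812 m

Δh ≈ 8.81 m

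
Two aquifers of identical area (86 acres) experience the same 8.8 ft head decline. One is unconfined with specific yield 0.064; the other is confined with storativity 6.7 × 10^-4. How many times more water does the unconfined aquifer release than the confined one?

A = 86 acres = 3.48 × 10^5 m²
Δh = 8.8 ft = 2.682 m
Unconfined: ΔV_u = Sy × A × Δh = 0.064 × 3.48 × 10^5 × 2.682 = 59740 m³
Confined: ΔV_c = S × A × Δh = 6.7 × 10^-4 × 3.48 × 10^5 × 2.682 = 625.4 m³
Ratio = ΔV_u / ΔV_c = Sy / S = 0.064 / 6.7 × 10^-4 = 95.52

ΔV_u / ΔV_c ≈ 95.5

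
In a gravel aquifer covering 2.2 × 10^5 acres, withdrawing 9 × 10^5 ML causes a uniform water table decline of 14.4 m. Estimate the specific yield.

Sy ≈ 0.07

A = 2.2 × 10^5 acres = 8.903 × 10^8 m²
ΔV = 9 × 10^5 ML = 9 × 10^8 m³
Sy = ΔV / (A × Δh) = 9 × 10^8 m³ / (8.903 × 10^8 m² × 14.4 m) = 0.0702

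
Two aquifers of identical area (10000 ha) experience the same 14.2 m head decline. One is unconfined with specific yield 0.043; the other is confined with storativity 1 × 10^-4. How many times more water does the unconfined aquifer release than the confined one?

ΔV_u / ΔV_c ≈ 430

A = 10000 ha = 1 × 10^8 m²
Unconfined: ΔV_u = Sy × A × Δh = 0.043 × 1 × 10^8 × 14.2 = 6.106 × 10^7 m³
Confined: ΔV_c = S × A × Δh = 1 × 10^-4 × 1 × 10^8 × 14.2 = 1.42 × 10^5 m³
Ratio = ΔV_u / ΔV_c = Sy / S = 0.043 / 1 × 10^-4 = 430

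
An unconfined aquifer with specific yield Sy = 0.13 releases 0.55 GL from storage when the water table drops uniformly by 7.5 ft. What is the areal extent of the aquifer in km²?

Δh = 7.5 ft = 2.286 m
ΔV = 0.55 GL = 5.5 × 10^5 m³
A = ΔV / (Sy × Δh) = 5.5 × 10^5 / (0.13 × 2.286) = 1.851 × 10^6 m²
A = 1.851 × 10^6 m² = 1.851 km²

A ≈ 1.85 km²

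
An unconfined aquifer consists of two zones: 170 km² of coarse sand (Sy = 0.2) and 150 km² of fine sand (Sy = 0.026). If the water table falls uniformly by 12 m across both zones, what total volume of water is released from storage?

A₁ = 170 km² = 1.7 × 10^8 m²; A₂ = 150 km² = 1.5 × 10^8 m²
ΔV₁ = 0.2 × 1.7 × 10^8 × 12 = 4.08 × 10^8 m³
ΔV₂ = 0.026 × 1.5 × 10^8 × 12 = 4.68 × 10^7 m³
ΔV = ΔV₁ + ΔV₂ = 4.548 × 10^8 m³

ΔV ≈ 4.55 × 10^8 m³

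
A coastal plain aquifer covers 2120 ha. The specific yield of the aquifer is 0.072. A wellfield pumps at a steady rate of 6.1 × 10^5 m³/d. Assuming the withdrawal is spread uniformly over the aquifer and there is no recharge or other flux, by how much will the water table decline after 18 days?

Δh ≈ 7.19 m

A = 2120 ha = 2.12 × 10^7 m²
ΔV = Q × t = 6.1 × 10^5 m³/d × 18 d = 1.098 × 10^7 m³
Δh = ΔV / (Sy × A) = 1.098 × 10^7 / (0.072 × 2.12 × 10^7) = 7.193 m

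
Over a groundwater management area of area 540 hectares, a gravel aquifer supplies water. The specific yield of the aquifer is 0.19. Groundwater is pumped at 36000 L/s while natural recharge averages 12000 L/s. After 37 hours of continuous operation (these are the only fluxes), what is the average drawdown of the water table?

Δh ≈ 3.12 m

A = 540 hectares = 5.4 × 10^6 m²
Net abstraction = 36000 − 12000 = 24000 L/s
Q_net = 24000 L/s = 2.074 × 10^6 m³/d
t = 37 hours = 1.542 d
ΔV = Q × t = 2.074 × 10^6 m³/d × 1.542 d = 3.197 × 10^6 m³
Δh = ΔV / (Sy × A) = 3.197 × 10^6 / (0.19 × 5.4 × 10^6) = 3.116 m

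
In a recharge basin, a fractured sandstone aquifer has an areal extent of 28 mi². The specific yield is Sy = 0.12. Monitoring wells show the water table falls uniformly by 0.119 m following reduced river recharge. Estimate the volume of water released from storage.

ΔV ≈ 1.04 × 10^6 m³

A = 28 mi² = 7.252 × 10^7 m²
ΔV = Sy × A × Δh = 0.12 × 7.252 × 10^7 m² × 0.119 m = 1.036 × 10^6 m³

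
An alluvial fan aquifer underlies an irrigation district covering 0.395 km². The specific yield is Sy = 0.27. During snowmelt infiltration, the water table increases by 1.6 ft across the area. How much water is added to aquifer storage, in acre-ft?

ΔV ≈ 42.2 acre-ft

A = 0.395 km² = 3.95 × 10^5 m²
Δh = 1.6 ft = 0.4877 m
ΔV = Sy × A × Δh = 0.27 × 3.95 × 10^5 m² × 0.4877 m = 52010 m³
ΔV = 52010 m³ = 42.17 acre-ft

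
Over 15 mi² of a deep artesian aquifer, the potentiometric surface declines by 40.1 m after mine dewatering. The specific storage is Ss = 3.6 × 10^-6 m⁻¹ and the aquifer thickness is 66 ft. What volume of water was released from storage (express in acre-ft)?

ΔV ≈ 91.5 acre-ft

b = 66 ft = 20.12 m
S = Ss × b = 3.6 × 10^-6 m⁻¹ × 20.12 m = 7.242 × 10^-5
A = 15 mi² = 3.885 × 10^7 m²
ΔV = S × A × Δh = 7.242 × 10^-5 × 3.885 × 10^7 m² × 40.1 m = 1.128 × 10^5 m³
ΔV = 1.128 × 10^5 m³ = 91.47 acre-ft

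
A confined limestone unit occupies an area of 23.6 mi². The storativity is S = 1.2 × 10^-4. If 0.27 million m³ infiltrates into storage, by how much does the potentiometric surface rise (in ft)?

A = 23.6 mi² = 6.112 × 10^7 m²
ΔV = 0.27 million m³ = 2.7 × 10^5 m³
Δh = ΔV / (S × A) = 2.7 × 10^5 m³ / (1.2 × 10^-4 × 6.112 × 10^7 m²) = 36.81 m
Δh = 36.81 m = 120.8 ft

Δh ≈ 121 ft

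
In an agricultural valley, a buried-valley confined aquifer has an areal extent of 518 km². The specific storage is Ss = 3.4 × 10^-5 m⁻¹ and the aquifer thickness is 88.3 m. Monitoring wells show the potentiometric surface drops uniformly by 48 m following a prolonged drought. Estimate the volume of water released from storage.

S = Ss × b = 3.4 × 10^-5 m⁻¹ × 88.3 m = 3.002 × 10^-3
A = 518 km² = 5.18 × 10^8 m²
ΔV = S × A × Δh = 0.003002 × 5.18 × 10^8 m² × 48 m = 7.465 × 10^7 m³

ΔV ≈ 7.46 × 10^7 m³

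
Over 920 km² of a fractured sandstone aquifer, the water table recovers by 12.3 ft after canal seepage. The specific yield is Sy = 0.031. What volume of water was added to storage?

ΔV ≈ 1.07 × 10^8 m³

A = 920 km² = 9.2 × 10^8 m²
Δh = 12.3 ft = 3.749 m
ΔV = Sy × A × Δh = 0.031 × 9.2 × 10^8 m² × 3.749 m = 1.069 × 10^8 m³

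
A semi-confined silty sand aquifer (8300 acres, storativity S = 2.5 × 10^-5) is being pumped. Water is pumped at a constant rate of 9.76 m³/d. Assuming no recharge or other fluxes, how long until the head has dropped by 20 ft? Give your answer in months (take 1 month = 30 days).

t ≈ 17.5 months

A = 8300 acres = 3.359 × 10^7 m²
Δh = 20 ft = 6.096 m
ΔV = S × A × Δh = 2.5 × 10^-5 × 3.359 × 10^7 × 6.096 = 5119 m³
t = ΔV / Q = 5119 m³ / 9.76 m³/d = 524.5 d
t = 524.5 d ≈ 17.48 months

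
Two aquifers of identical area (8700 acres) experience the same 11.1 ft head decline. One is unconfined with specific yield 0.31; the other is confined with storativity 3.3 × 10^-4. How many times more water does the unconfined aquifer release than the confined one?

ΔV_u / ΔV_c ≈ 939

A = 8700 acres = 3.521 × 10^7 m²
Δh = 11.1 ft = 3.383 m
Unconfined: ΔV_u = Sy × A × Δh = 0.31 × 3.521 × 10^7 × 3.383 = 3.693 × 10^7 m³
Confined: ΔV_c = S × A × Δh = 3.3 × 10^-4 × 3.521 × 10^7 × 3.383 = 39310 m³
Ratio = ΔV_u / ΔV_c = Sy / S = 0.31 / 3.3 × 10^-4 = 939.4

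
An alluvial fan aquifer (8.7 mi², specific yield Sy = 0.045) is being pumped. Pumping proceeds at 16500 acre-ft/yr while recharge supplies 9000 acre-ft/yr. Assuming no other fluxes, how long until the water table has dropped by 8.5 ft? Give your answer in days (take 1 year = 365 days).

A = 8.7 mi² = 2.253 × 10^7 m²
Δh = 8.5 ft = 2.591 m
ΔV = Sy × A × Δh = 0.045 × 2.253 × 10^7 × 2.591 = 2.627 × 10^6 m³
Net withdrawal = 16500 − 9000 = 7500 acre-ft/yr = 25350 m³/d
t = ΔV / Q = 2.627 × 10^6 m³ / 25350 m³/d = 103.6 d

t ≈ 104 days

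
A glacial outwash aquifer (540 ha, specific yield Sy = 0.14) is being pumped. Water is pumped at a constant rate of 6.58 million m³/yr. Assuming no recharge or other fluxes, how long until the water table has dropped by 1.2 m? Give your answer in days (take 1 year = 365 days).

A = 540 ha = 5.4 × 10^6 m²
ΔV = Sy × A × Δh = 0.14 × 5.4 × 10^6 × 1.2 = 9.072 × 10^5 m³
Q = 6.58 million m³/yr = 18030 m³/d
t = ΔV / Q = 9.072 × 10^5 m³ / 18030 m³/d = 50.32 d

t ≈ 50.3 days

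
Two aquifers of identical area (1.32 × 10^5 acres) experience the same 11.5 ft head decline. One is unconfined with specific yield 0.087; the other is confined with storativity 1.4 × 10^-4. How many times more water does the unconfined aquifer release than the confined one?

A = 1.32 × 10^5 acres = 5.342 × 10^8 m²
Δh = 11.5 ft = 3.505 m
Unconfined: ΔV_u = Sy × A × Δh = 0.087 × 5.342 × 10^8 × 3.505 = 1.629 × 10^8 m³
Confined: ΔV_c = S × A × Δh = 1.4 × 10^-4 × 5.342 × 10^8 × 3.505 = 2.621 × 10^5 m³
Ratio = ΔV_u / ΔV_c = Sy / S = 0.087 / 1.4 × 10^-4 = 621.4

ΔV_u / ΔV_c ≈ 621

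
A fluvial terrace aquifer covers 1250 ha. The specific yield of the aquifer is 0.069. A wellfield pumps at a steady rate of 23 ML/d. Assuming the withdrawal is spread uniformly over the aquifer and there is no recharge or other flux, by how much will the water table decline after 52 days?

Δh ≈ 1.39 m

A = 1250 ha = 1.25 × 10^7 m²
Q = 23 ML/d = 23000 m³/d
ΔV = Q × t = 23000 m³/d × 52 d = 1.196 × 10^6 m³
Δh = ΔV / (Sy × A) = 1.196 × 10^6 / (0.069 × 1.25 × 10^7) = 1.387 m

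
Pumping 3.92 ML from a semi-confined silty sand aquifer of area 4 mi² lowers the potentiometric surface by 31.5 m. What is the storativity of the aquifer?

A = 4 mi² = 1.036 × 10^7 m²
ΔV = 3.92 ML = 3920 m³
S = ΔV / (A × Δh) = 3920 m³ / (1.036 × 10^7 m² × 31.5 m) = 1.201 × 10^-5

S ≈ 1.2 × 10^-5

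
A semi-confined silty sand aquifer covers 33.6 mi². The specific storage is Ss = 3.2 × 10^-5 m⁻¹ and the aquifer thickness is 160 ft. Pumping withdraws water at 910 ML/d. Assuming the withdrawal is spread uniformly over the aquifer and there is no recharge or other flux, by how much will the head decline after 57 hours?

Δh ≈ 15.9 m

b = 160 ft = 48.77 m
S = Ss × b = 3.2 × 10^-5 m⁻¹ × 48.77 m = 1.561 × 10^-3
A = 33.6 mi² = 8.702 × 10^7 m²
Q = 910 ML/d = 9.1 × 10^5 m³/d
t = 57 hours = 2.375 d
ΔV = Q × t = 9.1 × 10^5 m³/d × 2.375 d = 2.161 × 10^6 m³
Δh = ΔV / (S × A) = 2.161 × 10^6 / (0.001561 × 8.702 × 10^7) = 15.91 m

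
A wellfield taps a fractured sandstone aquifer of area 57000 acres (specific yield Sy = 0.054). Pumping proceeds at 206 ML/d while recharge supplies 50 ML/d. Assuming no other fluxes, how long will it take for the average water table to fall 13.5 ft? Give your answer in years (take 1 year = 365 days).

A = 57000 acres = 2.307 × 10^8 m²
Δh = 13.5 ft = 4.115 m
ΔV = Sy × A × Δh = 0.054 × 2.307 × 10^8 × 4.115 = 5.125 × 10^7 m³
Net withdrawal = 206 − 50 = 156 ML/d = 1.56 × 10^5 m³/d
t = ΔV / Q = 5.125 × 10^7 m³ / 1.56 × 10^5 m³/d = 328.6 d
t = 328.6 d ≈ 0.9002 years

t ≈ 0.9 years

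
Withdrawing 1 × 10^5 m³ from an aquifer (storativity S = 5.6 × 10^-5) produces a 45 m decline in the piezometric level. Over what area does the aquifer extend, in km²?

A = ΔV / (S × Δh) = 1 × 10^5 / (5.6 × 10^-5 × 45) = 3.968 × 10^7 m²
A = 3.968 × 10^7 m² = 39.68 km²

A ≈ 39.7 km²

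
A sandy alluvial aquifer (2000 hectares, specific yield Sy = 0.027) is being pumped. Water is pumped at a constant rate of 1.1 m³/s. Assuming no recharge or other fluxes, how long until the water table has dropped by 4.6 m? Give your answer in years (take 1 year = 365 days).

t ≈ 0.0716 years

A = 2000 hectares = 2 × 10^7 m²
ΔV = Sy × A × Δh = 0.027 × 2 × 10^7 × 4.6 = 2.484 × 10^6 m³
Q = 1.1 m³/s = 95040 m³/d
t = ΔV / Q = 2.484 × 10^6 m³ / 95040 m³/d = 26.14 d
t = 26.14 d ≈ 0.07161 years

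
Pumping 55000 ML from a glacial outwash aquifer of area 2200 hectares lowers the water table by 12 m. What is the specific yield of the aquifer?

A = 2200 hectares = 2.2 × 10^7 m²
ΔV = 55000 ML = 5.5 × 10^7 m³
Sy = ΔV / (A × Δh) = 5.5 × 10^7 m³ / (2.2 × 10^7 m² × 12 m) = 0.2083

Sy ≈ 0.21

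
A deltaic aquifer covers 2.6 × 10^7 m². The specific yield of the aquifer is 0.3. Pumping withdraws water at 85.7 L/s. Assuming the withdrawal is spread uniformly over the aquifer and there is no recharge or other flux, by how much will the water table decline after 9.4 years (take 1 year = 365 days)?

Q = 85.7 L/s = 7404 m³/d
t = 9.4 years = 3431 d
ΔV = Q × t = 7404 m³/d × 3431 d = 2.54 × 10^7 m³
Δh = ΔV / (Sy × A) = 2.54 × 10^7 / (0.3 × 2.6 × 10^7) = 3.257 m

Δh ≈ 3.26 m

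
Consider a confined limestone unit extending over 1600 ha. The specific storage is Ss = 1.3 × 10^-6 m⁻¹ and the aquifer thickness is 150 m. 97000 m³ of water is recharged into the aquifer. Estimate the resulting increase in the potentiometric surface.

S = Ss × b = 1.3 × 10^-6 m⁻¹ × 150 m = 1.95 × 10^-4
A = 1600 ha = 1.6 × 10^7 m²
Δh = ΔV / (S × A) = 97000 m³ / (1.95 × 10^-4 × 1.6 × 10^7 m²) = 31.09 m

Δh ≈ 31.1 m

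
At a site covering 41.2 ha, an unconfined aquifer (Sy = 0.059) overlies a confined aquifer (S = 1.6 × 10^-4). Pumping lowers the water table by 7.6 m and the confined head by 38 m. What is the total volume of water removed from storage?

ΔV ≈ 1.87 × 10^5 m³

A = 41.2 ha = 4.12 × 10^5 m²
Unconfined: ΔV_u = Sy × A × Δh_u = 0.059 × 4.12 × 10^5 × 7.6 = 1.847 × 10^5 m³
Confined: ΔV_c = S × A × Δh_c = 1.6 × 10^-4 × 4.12 × 10^5 × 38 = 2505 m³
Total ΔV = 1.847 × 10^5 + 2505 = 1.872 × 10^5 m³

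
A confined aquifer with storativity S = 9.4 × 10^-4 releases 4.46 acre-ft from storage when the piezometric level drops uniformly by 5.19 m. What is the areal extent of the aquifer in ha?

A ≈ 113 ha

ΔV = 4.46 acre-ft = 5501 m³
A = ΔV / (S × Δh) = 5501 / (9.4 × 10^-4 × 5.19) = 1.128 × 10^6 m²
A = 1.128 × 10^6 m² = 112.8 ha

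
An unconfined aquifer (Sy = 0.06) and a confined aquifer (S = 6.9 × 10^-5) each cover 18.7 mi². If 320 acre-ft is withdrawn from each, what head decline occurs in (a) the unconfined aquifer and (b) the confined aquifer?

Δh_u ≈ 0.136 m; Δh_c ≈ 118 m

A = 18.7 mi² = 4.843 × 10^7 m²
ΔV = 320 acre-ft = 3.947 × 10^5 m³
Unconfined: Δh_u = ΔV/(Sy·A) = 3.947 × 10^5/(0.06 × 4.843 × 10^7) = 0.1358 m
Confined: Δh_c = ΔV/(S·A) = 3.947 × 10^5/(6.9 × 10^-5 × 4.843 × 10^7) = 118.1 m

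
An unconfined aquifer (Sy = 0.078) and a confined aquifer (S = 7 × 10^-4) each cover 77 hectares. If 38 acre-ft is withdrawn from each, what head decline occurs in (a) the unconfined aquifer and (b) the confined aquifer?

Δh_u ≈ 0.78 m; Δh_c ≈ 87 m

A = 77 hectares = 7.7 × 10^5 m²
ΔV = 38 acre-ft = 46870 m³
Unconfined: Δh_u = ΔV/(Sy·A) = 46870/(0.078 × 7.7 × 10^5) = 0.7804 m
Confined: Δh_c = ΔV/(S·A) = 46870/(7 × 10^-4 × 7.7 × 10^5) = 86.96 m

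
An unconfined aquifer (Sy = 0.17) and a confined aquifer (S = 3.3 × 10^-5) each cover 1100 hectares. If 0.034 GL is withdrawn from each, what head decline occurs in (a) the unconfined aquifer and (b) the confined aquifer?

A = 1100 hectares = 1.1 × 10^7 m²
ΔV = 0.034 GL = 34000 m³
Unconfined: Δh_u = ΔV/(Sy·A) = 34000/(0.17 × 1.1 × 10^7) = 0.01818 m
Confined: Δh_c = ΔV/(S·A) = 34000/(3.3 × 10^-5 × 1.1 × 10^7) = 93.66 m

Δh_u ≈ 0.0182 m; Δh_c ≈ 93.7 m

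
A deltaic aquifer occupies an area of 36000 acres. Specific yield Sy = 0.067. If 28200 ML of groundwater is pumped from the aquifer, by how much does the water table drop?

A = 36000 acres = 1.457 × 10^8 m²
ΔV = 28200 ML = 2.82 × 10^7 m³
Δh = ΔV / (Sy × A) = 2.82 × 10^7 m³ / (0.067 × 1.457 × 10^8 m²) = 2.889 m

Δh ≈ 2.89 m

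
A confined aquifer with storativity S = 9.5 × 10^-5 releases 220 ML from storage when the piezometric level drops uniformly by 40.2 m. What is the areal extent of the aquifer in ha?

ΔV = 220 ML = 2.2 × 10^5 m³
A = ΔV / (S × Δh) = 2.2 × 10^5 / (9.5 × 10^-5 × 40.2) = 5.761 × 10^7 m²
A = 5.761 × 10^7 m² = 5761 ha

A ≈ 5760 ha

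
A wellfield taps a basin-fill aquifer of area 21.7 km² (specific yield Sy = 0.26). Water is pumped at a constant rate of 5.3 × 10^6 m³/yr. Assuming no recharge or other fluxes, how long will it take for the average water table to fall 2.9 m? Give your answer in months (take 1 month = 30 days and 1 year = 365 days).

t ≈ 37.6 months

A = 21.7 km² = 2.17 × 10^7 m²
ΔV = Sy × A × Δh = 0.26 × 2.17 × 10^7 × 2.9 = 1.636 × 10^7 m³
Q = 5.3 × 10^6 m³/yr = 14520 m³/d
t = ΔV / Q = 1.636 × 10^7 m³ / 14520 m³/d = 1127 d
t = 1127 d ≈ 37.56 months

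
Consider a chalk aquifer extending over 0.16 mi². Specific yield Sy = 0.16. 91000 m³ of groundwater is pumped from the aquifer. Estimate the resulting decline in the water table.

Δh ≈ 1.37 m

A = 0.16 mi² = 4.144 × 10^5 m²
Δh = ΔV / (Sy × A) = 91000 m³ / (0.16 × 4.144 × 10^5 m²) = 1.372 m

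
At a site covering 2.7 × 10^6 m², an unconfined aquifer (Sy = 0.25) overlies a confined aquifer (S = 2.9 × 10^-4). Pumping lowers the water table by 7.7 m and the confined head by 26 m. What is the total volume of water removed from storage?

Unconfined: ΔV_u = Sy × A × Δh_u = 0.25 × 2.7 × 10^6 × 7.7 = 5.197 × 10^6 m³
Confined: ΔV_c = S × A × Δh_c = 2.9 × 10^-4 × 2.7 × 10^6 × 26 = 20360 m³
Total ΔV = 5.197 × 10^6 + 20360 = 5.218 × 10^6 m³

ΔV ≈ 5.22 × 10^6 m³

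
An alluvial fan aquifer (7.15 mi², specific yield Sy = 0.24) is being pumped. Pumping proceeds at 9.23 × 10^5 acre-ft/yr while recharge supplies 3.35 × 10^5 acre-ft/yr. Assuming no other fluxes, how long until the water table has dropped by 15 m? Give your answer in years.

A = 7.15 mi² = 1.852 × 10^7 m²
ΔV = Sy × A × Δh = 0.24 × 1.852 × 10^7 × 15 = 6.667 × 10^7 m³
Net withdrawal = 9.23 × 10^5 − 3.35 × 10^5 = 5.88 × 10^5 acre-ft/yr = 1.987 × 10^6 m³/d
t = ΔV / Q = 6.667 × 10^7 m³ / 1.987 × 10^6 m³/d = 33.55 d
t = 33.55 d ≈ 0.09192 years

t ≈ 0.0919 years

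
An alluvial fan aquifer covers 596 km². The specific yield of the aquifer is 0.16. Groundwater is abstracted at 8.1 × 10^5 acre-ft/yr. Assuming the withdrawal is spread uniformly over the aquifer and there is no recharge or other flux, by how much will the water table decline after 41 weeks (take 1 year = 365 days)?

A = 596 km² = 5.96 × 10^8 m²
Q = 8.1 × 10^5 acre-ft/yr = 2.737 × 10^6 m³/d
t = 41 weeks = 287 d
ΔV = Q × t = 2.737 × 10^6 m³/d × 287 d = 7.856 × 10^8 m³
Δh = ΔV / (Sy × A) = 7.856 × 10^8 / (0.16 × 5.96 × 10^8) = 8.238 m

Δh ≈ 8.24 m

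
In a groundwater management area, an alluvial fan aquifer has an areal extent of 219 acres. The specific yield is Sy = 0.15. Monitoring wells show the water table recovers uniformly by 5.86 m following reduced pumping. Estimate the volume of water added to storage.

ΔV ≈ 7.79 × 10^5 m³

A = 219 acres = 8.863 × 10^5 m²
ΔV = Sy × A × Δh = 0.15 × 8.863 × 10^5 m² × 5.86 m = 7.79 × 10^5 m³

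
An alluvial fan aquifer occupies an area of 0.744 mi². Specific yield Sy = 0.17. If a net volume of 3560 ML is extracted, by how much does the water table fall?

A = 0.744 mi² = 1.927 × 10^6 m²
ΔV = 3560 ML = 3.56 × 10^6 m³
Δh = ΔV / (Sy × A) = 3.56 × 10^6 m³ / (0.17 × 1.927 × 10^6 m²) = 10.87 m

Δh ≈ 10.9 m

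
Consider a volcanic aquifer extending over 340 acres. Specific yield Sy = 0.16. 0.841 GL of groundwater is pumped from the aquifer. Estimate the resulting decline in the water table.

Δh ≈ 3.82 m

A = 340 acres = 1.376 × 10^6 m²
ΔV = 0.841 GL = 8.41 × 10^5 m³
Δh = ΔV / (Sy × A) = 8.41 × 10^5 m³ / (0.16 × 1.376 × 10^6 m²) = 3.82 m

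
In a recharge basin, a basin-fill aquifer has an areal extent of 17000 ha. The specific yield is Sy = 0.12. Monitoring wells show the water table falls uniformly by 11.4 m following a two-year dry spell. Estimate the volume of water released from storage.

ΔV ≈ 2.33 × 10^8 m³

A = 17000 ha = 1.7 × 10^8 m²
ΔV = Sy × A × Δh = 0.12 × 1.7 × 10^8 m² × 11.4 m = 2.326 × 10^8 m³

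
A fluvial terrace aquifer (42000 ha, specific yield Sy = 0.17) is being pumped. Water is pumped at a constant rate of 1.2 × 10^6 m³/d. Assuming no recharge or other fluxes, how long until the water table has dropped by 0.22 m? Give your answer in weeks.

t ≈ 1.87 weeks

A = 42000 ha = 4.2 × 10^8 m²
ΔV = Sy × A × Δh = 0.17 × 4.2 × 10^8 × 0.22 = 1.571 × 10^7 m³
t = ΔV / Q = 1.571 × 10^7 m³ / 1.2 × 10^6 m³/d = 13.09 d
t = 13.09 d ≈ 1.87 weeks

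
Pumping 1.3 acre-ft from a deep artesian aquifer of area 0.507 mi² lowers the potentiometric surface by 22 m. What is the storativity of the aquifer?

S ≈ 5.6 × 10^-5

A = 0.507 mi² = 1.313 × 10^6 m²
ΔV = 1.3 acre-ft = 1604 m³
S = ΔV / (A × Δh) = 1604 m³ / (1.313 × 10^6 m² × 22 m) = 5.551 × 10^-5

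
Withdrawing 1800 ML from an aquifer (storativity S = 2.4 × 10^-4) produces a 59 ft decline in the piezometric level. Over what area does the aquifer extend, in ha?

Δh = 59 ft = 17.98 m
ΔV = 1800 ML = 1.8 × 10^6 m³
A = ΔV / (S × Δh) = 1.8 × 10^6 / (2.4 × 10^-4 × 17.98) = 4.171 × 10^8 m²
A = 4.171 × 10^8 m² = 41710 ha

A ≈ 41700 ha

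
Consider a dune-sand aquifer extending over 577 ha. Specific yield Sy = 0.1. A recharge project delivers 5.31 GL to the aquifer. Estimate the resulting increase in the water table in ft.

A = 577 ha = 5.77 × 10^6 m²
ΔV = 5.31 GL = 5.31 × 10^6 m³
Δh = ΔV / (Sy × A) = 5.31 × 10^6 m³ / (0.1 × 5.77 × 10^6 m²) = 9.203 m
Δh = 9.203 m = 30.19 ft

Δh ≈ 30.2 ft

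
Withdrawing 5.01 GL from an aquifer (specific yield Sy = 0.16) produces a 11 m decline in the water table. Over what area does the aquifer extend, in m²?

A ≈ 2.85 × 10^6 m²

ΔV = 5.01 GL = 5.01 × 10^6 m³
A = ΔV / (Sy × Δh) = 5.01 × 10^6 / (0.16 × 11) = 2.847 × 10^6 m²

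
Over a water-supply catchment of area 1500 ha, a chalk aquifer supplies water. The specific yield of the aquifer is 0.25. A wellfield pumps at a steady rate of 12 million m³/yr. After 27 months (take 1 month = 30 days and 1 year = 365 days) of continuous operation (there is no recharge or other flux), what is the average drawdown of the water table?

Δh ≈ 7.1 m

A = 1500 ha = 1.5 × 10^7 m²
Q = 12 million m³/yr = 32880 m³/d
t = 27 months = 810 d
ΔV = Q × t = 32880 m³/d × 810 d = 2.663 × 10^7 m³
Δh = ΔV / (Sy × A) = 2.663 × 10^7 / (0.25 × 1.5 × 10^7) = 7.101 m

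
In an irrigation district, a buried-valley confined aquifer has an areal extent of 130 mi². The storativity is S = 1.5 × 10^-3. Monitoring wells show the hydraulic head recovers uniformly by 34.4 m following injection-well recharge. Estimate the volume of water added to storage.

ΔV ≈ 1.74 × 10^7 m³

A = 130 mi² = 3.367 × 10^8 m²
ΔV = S × A × Δh = 0.0015 × 3.367 × 10^8 m² × 34.4 m = 1.737 × 10^7 m³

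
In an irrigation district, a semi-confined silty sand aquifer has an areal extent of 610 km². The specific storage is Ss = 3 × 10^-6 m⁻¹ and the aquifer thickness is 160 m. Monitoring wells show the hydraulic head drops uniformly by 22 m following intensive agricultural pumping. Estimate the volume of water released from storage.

ΔV ≈ 6.44 × 10^6 m³

S = Ss × b = 3 × 10^-6 m⁻¹ × 160 m = 4.8 × 10^-4
A = 610 km² = 6.1 × 10^8 m²
ΔV = S × A × Δh = 4.8 × 10^-4 × 6.1 × 10^8 m² × 22 m = 6.442 × 10^6 m³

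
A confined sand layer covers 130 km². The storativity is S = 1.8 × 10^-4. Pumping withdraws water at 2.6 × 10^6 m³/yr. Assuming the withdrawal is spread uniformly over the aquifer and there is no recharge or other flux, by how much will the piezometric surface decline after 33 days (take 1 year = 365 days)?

Δh ≈ 10 m

A = 130 km² = 1.3 × 10^8 m²
Q = 2.6 × 10^6 m³/yr = 7123 m³/d
ΔV = Q × t = 7123 m³/d × 33 d = 2.351 × 10^5 m³
Δh = ΔV / (S × A) = 2.351 × 10^5 / (1.8 × 10^-4 × 1.3 × 10^8) = 10.05 m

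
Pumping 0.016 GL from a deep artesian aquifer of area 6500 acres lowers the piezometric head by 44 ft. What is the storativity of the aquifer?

S ≈ 4.5 × 10^-5

A = 6500 acres = 2.63 × 10^7 m²
Δh = 44 ft = 13.41 m
ΔV = 0.016 GL = 16000 m³
S = ΔV / (A × Δh) = 16000 m³ / (2.63 × 10^7 m² × 13.41 m) = 4.535 × 10^-5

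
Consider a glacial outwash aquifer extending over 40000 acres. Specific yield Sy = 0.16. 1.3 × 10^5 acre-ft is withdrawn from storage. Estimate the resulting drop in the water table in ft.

A = 40000 acres = 1.619 × 10^8 m²
ΔV = 1.3 × 10^5 acre-ft = 1.604 × 10^8 m³
Δh = ΔV / (Sy × A) = 1.604 × 10^8 m³ / (0.16 × 1.619 × 10^8 m²) = 6.191 m
Δh = 6.191 m = 20.31 ft

Δh ≈ 20.3 ft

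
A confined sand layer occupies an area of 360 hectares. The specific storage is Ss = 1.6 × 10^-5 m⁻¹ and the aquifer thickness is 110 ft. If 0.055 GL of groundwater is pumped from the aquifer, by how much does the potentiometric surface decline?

b = 110 ft = 33.53 m
S = Ss × b = 1.6 × 10^-5 m⁻¹ × 33.53 m = 5.364 × 10^-4
A = 360 hectares = 3.6 × 10^6 m²
ΔV = 0.055 GL = 55000 m³
Δh = ΔV / (S × A) = 55000 m³ / (5.364 × 10^-4 × 3.6 × 10^6 m²) = 28.48 m

Δh ≈ 28.5 m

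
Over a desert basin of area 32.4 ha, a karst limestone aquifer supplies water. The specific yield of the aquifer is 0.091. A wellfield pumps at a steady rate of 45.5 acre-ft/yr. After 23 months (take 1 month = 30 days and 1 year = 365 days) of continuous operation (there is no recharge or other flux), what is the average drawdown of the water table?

A = 32.4 ha = 3.24 × 10^5 m²
Q = 45.5 acre-ft/yr = 153.8 m³/d
t = 23 months = 690 d
ΔV = Q × t = 153.8 m³/d × 690 d = 1.061 × 10^5 m³
Δh = ΔV / (Sy × A) = 1.061 × 10^5 / (0.091 × 3.24 × 10^5) = 3.598 m

Δh ≈ 3.6 m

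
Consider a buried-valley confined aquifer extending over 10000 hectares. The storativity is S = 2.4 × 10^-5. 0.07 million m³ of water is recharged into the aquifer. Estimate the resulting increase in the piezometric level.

A = 10000 hectares = 1 × 10^8 m²
ΔV = 0.07 million m³ = 70000 m³
Δh = ΔV / (S × A) = 70000 m³ / (2.4 × 10^-5 × 1 × 10^8 m²) = 29.17 m

Δh ≈ 29.2 m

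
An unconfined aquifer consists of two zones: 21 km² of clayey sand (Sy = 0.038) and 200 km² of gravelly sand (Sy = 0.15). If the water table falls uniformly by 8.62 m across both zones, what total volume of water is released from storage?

ΔV ≈ 2.65 × 10^8 m³

A₁ = 21 km² = 2.1 × 10^7 m²; A₂ = 200 km² = 2 × 10^8 m²
ΔV₁ = 0.038 × 2.1 × 10^7 × 8.62 = 6.879 × 10^6 m³
ΔV₂ = 0.15 × 2 × 10^8 × 8.62 = 2.586 × 10^8 m³
ΔV = ΔV₁ + ΔV₂ = 2.655 × 10^8 m³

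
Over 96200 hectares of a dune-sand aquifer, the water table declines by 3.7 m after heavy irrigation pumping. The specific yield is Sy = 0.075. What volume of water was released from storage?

A = 96200 hectares = 9.62 × 10^8 m²
ΔV = Sy × A × Δh = 0.075 × 9.62 × 10^8 m² × 3.7 m = 2.67 × 10^8 m³

ΔV ≈ 2.67 × 10^8 m³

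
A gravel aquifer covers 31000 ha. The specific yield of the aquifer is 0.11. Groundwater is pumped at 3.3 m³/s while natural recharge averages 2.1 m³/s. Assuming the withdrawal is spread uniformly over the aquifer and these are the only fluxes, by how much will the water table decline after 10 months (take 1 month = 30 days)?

Δh ≈ 0.912 m

A = 31000 ha = 3.1 × 10^8 m²
Net abstraction = 3.3 − 2.1 = 1.2 m³/s
Q_net = 1.2 m³/s = 1.037 × 10^5 m³/d
t = 10 months = 300 d
ΔV = Q × t = 1.037 × 10^5 m³/d × 300 d = 3.11 × 10^7 m³
Δh = ΔV / (Sy × A) = 3.11 × 10^7 / (0.11 × 3.1 × 10^8) = 0.9121 m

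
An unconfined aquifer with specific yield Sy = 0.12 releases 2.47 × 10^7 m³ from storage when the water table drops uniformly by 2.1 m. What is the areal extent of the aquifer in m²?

A = ΔV / (Sy × Δh) = 2.47 × 10^7 / (0.12 × 2.1) = 9.802 × 10^7 m²

A ≈ 9.8 × 10^7 m²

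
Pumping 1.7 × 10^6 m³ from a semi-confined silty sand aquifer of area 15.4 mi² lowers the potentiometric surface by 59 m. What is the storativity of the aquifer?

A = 15.4 mi² = 3.989 × 10^7 m²
S = ΔV / (A × Δh) = 1.7 × 10^6 m³ / (3.989 × 10^7 m² × 59 m) = 7.224 × 10^-4

S ≈ 7.2 × 10^-4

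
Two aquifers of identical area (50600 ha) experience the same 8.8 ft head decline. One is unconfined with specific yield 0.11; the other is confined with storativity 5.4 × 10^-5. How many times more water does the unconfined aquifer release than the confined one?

A = 50600 ha = 5.06 × 10^8 m²
Δh = 8.8 ft = 2.682 m
Unconfined: ΔV_u = Sy × A × Δh = 0.11 × 5.06 × 10^8 × 2.682 = 1.493 × 10^8 m³
Confined: ΔV_c = S × A × Δh = 5.4 × 10^-5 × 5.06 × 10^8 × 2.682 = 73290 m³
Ratio = ΔV_u / ΔV_c = Sy / S = 0.11 / 5.4 × 10^-5 = 2037

ΔV_u / ΔV_c ≈ 2040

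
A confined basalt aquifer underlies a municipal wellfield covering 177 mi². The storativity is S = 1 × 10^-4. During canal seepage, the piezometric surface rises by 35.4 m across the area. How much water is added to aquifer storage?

A = 177 mi² = 4.584 × 10^8 m²
ΔV = S × A × Δh = 1 × 10^-4 × 4.584 × 10^8 m² × 35.4 m = 1.623 × 10^6 m³

ΔV ≈ 1.62 × 10^6 m³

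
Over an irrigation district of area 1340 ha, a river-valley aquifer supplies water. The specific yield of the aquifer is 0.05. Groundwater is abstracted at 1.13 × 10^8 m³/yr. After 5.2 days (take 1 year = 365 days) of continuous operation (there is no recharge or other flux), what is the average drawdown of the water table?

A = 1340 ha = 1.34 × 10^7 m²
Q = 1.13 × 10^8 m³/yr = 3.096 × 10^5 m³/d
ΔV = Q × t = 3.096 × 10^5 m³/d × 5.2 d = 1.61 × 10^6 m³
Δh = ΔV / (Sy × A) = 1.61 × 10^6 / (0.05 × 1.34 × 10^7) = 2.403 m

Δh ≈ 2.4 m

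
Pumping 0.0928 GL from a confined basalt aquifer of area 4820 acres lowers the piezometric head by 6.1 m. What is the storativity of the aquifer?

S ≈ 7.8 × 10^-4

A = 4820 acres = 1.951 × 10^7 m²
ΔV = 0.0928 GL = 92800 m³
S = ΔV / (A × Δh) = 92800 m³ / (1.951 × 10^7 m² × 6.1 m) = 7.799 × 10^-4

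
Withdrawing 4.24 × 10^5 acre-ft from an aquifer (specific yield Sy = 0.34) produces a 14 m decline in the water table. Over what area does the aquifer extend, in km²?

ΔV = 4.24 × 10^5 acre-ft = 5.23 × 10^8 m³
A = ΔV / (Sy × Δh) = 5.23 × 10^8 / (0.34 × 14) = 1.099 × 10^8 m²
A = 1.099 × 10^8 m² = 109.9 km²

A ≈ 110 km²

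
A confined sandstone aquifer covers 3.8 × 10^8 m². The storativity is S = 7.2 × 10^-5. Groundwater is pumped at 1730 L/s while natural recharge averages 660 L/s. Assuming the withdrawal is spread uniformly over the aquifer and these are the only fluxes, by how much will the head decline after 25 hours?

Δh ≈ 3.52 m

Net abstraction = 1730 − 660 = 1070 L/s
Q_net = 1070 L/s = 92450 m³/d
t = 25 hours = 1.042 d
ΔV = Q × t = 92450 m³/d × 1.042 d = 96300 m³
Δh = ΔV / (S × A) = 96300 / (7.2 × 10^-5 × 3.8 × 10^8) = 3.52 m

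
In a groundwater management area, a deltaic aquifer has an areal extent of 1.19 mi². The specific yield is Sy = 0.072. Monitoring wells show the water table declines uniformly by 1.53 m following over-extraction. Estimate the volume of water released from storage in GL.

ΔV ≈ 0.34 GL

A = 1.19 mi² = 3.082 × 10^6 m²
ΔV = Sy × A × Δh = 0.072 × 3.082 × 10^6 m² × 1.53 m = 3.395 × 10^5 m³
ΔV = 3.395 × 10^5 m³ = 0.3395 GL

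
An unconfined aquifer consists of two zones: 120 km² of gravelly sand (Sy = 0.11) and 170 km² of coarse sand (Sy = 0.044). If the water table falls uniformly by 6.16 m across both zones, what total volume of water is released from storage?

A₁ = 120 km² = 1.2 × 10^8 m²; A₂ = 170 km² = 1.7 × 10^8 m²
ΔV₁ = 0.11 × 1.2 × 10^8 × 6.16 = 8.131 × 10^7 m³
ΔV₂ = 0.044 × 1.7 × 10^8 × 6.16 = 4.608 × 10^7 m³
ΔV = ΔV₁ + ΔV₂ = 1.274 × 10^8 m³

ΔV ≈ 1.27 × 10^8 m³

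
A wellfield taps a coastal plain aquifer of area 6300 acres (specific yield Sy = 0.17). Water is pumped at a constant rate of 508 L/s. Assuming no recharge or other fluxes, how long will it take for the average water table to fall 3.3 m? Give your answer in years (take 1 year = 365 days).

A = 6300 acres = 2.55 × 10^7 m²
ΔV = Sy × A × Δh = 0.17 × 2.55 × 10^7 × 3.3 = 1.43 × 10^7 m³
Q = 508 L/s = 43890 m³/d
t = ΔV / Q = 1.43 × 10^7 m³ / 43890 m³/d = 325.9 d
t = 325.9 d ≈ 0.8928 years

t ≈ 0.893 years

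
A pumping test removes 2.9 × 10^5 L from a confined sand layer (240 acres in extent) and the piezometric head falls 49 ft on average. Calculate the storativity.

A = 240 acres = 9.712 × 10^5 m²
Δh = 49 ft = 14.94 m
ΔV = 2.9 × 10^5 L = 290 m³
S = ΔV / (A × Δh) = 290 m³ / (9.712 × 10^5 m² × 14.94 m) = 1.999 × 10^-5

S ≈ 2 × 10^-5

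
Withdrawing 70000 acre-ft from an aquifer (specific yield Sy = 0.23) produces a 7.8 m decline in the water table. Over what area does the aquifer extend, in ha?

A ≈ 4810 ha

ΔV = 70000 acre-ft = 8.634 × 10^7 m³
A = ΔV / (Sy × Δh) = 8.634 × 10^7 / (0.23 × 7.8) = 4.813 × 10^7 m²
A = 4.813 × 10^7 m² = 4813 ha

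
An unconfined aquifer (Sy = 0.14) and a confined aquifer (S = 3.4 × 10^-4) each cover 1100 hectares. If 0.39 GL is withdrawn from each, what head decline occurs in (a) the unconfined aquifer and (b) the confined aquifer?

A = 1100 hectares = 1.1 × 10^7 m²
ΔV = 0.39 GL = 3.9 × 10^5 m³
Unconfined: Δh_u = ΔV/(Sy·A) = 3.9 × 10^5/(0.14 × 1.1 × 10^7) = 0.2532 m
Confined: Δh_c = ΔV/(S·A) = 3.9 × 10^5/(3.4 × 10^-4 × 1.1 × 10^7) = 104.3 m

Δh_u ≈ 0.253 m; Δh_c ≈ 104 m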